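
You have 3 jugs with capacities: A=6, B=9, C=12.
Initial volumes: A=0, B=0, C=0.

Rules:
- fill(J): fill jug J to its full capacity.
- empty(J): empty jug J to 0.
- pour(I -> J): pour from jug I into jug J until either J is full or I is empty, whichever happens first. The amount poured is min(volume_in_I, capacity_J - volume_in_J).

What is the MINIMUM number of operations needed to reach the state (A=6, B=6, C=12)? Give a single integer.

Answer: 4

Derivation:
BFS from (A=0, B=0, C=0). One shortest path:
  1. fill(A) -> (A=6 B=0 C=0)
  2. fill(C) -> (A=6 B=0 C=12)
  3. pour(A -> B) -> (A=0 B=6 C=12)
  4. fill(A) -> (A=6 B=6 C=12)
Reached target in 4 moves.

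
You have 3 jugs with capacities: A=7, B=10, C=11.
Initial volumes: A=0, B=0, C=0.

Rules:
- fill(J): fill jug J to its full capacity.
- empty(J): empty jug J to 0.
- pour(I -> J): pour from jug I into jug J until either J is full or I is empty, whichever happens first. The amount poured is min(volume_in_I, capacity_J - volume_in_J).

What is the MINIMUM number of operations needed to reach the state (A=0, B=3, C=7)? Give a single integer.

BFS from (A=0, B=0, C=0). One shortest path:
  1. fill(B) -> (A=0 B=10 C=0)
  2. pour(B -> A) -> (A=7 B=3 C=0)
  3. pour(A -> C) -> (A=0 B=3 C=7)
Reached target in 3 moves.

Answer: 3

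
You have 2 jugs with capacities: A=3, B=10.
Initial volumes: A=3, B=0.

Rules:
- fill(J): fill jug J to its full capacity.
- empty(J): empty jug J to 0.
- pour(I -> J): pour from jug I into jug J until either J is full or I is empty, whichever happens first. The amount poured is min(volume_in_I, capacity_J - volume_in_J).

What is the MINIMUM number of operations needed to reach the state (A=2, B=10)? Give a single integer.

Answer: 7

Derivation:
BFS from (A=3, B=0). One shortest path:
  1. pour(A -> B) -> (A=0 B=3)
  2. fill(A) -> (A=3 B=3)
  3. pour(A -> B) -> (A=0 B=6)
  4. fill(A) -> (A=3 B=6)
  5. pour(A -> B) -> (A=0 B=9)
  6. fill(A) -> (A=3 B=9)
  7. pour(A -> B) -> (A=2 B=10)
Reached target in 7 moves.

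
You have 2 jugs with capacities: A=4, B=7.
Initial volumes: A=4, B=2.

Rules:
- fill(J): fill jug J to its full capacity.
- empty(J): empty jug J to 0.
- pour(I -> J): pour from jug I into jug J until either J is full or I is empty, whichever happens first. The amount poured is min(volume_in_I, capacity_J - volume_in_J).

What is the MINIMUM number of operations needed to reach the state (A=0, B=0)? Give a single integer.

BFS from (A=4, B=2). One shortest path:
  1. empty(A) -> (A=0 B=2)
  2. empty(B) -> (A=0 B=0)
Reached target in 2 moves.

Answer: 2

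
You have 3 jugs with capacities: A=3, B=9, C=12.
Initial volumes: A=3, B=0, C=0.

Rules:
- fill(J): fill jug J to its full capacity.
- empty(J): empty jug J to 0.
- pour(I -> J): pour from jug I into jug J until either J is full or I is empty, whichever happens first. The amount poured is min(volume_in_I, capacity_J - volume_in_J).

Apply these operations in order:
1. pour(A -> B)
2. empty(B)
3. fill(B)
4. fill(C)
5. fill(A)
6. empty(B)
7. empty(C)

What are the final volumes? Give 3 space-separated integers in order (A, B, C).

Step 1: pour(A -> B) -> (A=0 B=3 C=0)
Step 2: empty(B) -> (A=0 B=0 C=0)
Step 3: fill(B) -> (A=0 B=9 C=0)
Step 4: fill(C) -> (A=0 B=9 C=12)
Step 5: fill(A) -> (A=3 B=9 C=12)
Step 6: empty(B) -> (A=3 B=0 C=12)
Step 7: empty(C) -> (A=3 B=0 C=0)

Answer: 3 0 0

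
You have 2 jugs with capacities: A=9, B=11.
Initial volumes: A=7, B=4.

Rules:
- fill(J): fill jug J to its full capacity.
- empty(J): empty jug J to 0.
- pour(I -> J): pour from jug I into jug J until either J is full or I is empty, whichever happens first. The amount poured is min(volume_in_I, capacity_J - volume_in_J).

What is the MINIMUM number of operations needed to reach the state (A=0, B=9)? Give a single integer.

Answer: 3

Derivation:
BFS from (A=7, B=4). One shortest path:
  1. fill(A) -> (A=9 B=4)
  2. empty(B) -> (A=9 B=0)
  3. pour(A -> B) -> (A=0 B=9)
Reached target in 3 moves.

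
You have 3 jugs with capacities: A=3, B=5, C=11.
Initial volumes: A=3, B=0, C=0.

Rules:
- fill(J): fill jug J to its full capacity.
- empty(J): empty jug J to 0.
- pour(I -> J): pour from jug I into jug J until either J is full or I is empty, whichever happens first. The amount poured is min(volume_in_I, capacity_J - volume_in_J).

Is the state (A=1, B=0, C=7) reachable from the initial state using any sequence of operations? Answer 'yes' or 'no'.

BFS from (A=3, B=0, C=0):
  1. fill(B) -> (A=3 B=5 C=0)
  2. pour(B -> C) -> (A=3 B=0 C=5)
  3. pour(A -> B) -> (A=0 B=3 C=5)
  4. pour(C -> A) -> (A=3 B=3 C=2)
  5. pour(A -> B) -> (A=1 B=5 C=2)
  6. pour(B -> C) -> (A=1 B=0 C=7)
Target reached → yes.

Answer: yes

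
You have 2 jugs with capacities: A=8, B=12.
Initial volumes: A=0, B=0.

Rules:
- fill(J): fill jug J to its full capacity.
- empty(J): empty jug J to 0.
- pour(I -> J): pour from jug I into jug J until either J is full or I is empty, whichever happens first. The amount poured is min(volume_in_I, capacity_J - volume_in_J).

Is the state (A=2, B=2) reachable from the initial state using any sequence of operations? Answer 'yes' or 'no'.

BFS explored all 10 reachable states.
Reachable set includes: (0,0), (0,4), (0,8), (0,12), (4,0), (4,12), (8,0), (8,4), (8,8), (8,12)
Target (A=2, B=2) not in reachable set → no.

Answer: no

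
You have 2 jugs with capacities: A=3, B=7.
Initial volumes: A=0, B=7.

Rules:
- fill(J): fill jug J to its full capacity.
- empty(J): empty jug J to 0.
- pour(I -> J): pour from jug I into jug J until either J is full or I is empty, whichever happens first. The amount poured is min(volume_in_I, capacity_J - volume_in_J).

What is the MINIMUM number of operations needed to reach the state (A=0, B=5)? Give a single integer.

BFS from (A=0, B=7). One shortest path:
  1. pour(B -> A) -> (A=3 B=4)
  2. empty(A) -> (A=0 B=4)
  3. pour(B -> A) -> (A=3 B=1)
  4. empty(A) -> (A=0 B=1)
  5. pour(B -> A) -> (A=1 B=0)
  6. fill(B) -> (A=1 B=7)
  7. pour(B -> A) -> (A=3 B=5)
  8. empty(A) -> (A=0 B=5)
Reached target in 8 moves.

Answer: 8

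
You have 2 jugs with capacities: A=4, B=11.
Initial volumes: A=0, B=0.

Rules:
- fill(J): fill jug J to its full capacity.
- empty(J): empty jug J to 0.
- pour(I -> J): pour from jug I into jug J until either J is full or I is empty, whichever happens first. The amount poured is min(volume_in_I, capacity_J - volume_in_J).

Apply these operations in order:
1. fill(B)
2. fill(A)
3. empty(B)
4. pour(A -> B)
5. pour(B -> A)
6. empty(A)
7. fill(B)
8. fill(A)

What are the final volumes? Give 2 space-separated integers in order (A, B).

Answer: 4 11

Derivation:
Step 1: fill(B) -> (A=0 B=11)
Step 2: fill(A) -> (A=4 B=11)
Step 3: empty(B) -> (A=4 B=0)
Step 4: pour(A -> B) -> (A=0 B=4)
Step 5: pour(B -> A) -> (A=4 B=0)
Step 6: empty(A) -> (A=0 B=0)
Step 7: fill(B) -> (A=0 B=11)
Step 8: fill(A) -> (A=4 B=11)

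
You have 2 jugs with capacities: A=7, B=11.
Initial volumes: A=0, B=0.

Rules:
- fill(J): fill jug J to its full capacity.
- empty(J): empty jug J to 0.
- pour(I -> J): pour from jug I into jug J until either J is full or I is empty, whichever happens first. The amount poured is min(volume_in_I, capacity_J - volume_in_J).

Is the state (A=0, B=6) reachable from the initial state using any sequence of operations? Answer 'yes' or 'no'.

Answer: yes

Derivation:
BFS from (A=0, B=0):
  1. fill(A) -> (A=7 B=0)
  2. pour(A -> B) -> (A=0 B=7)
  3. fill(A) -> (A=7 B=7)
  4. pour(A -> B) -> (A=3 B=11)
  5. empty(B) -> (A=3 B=0)
  6. pour(A -> B) -> (A=0 B=3)
  7. fill(A) -> (A=7 B=3)
  8. pour(A -> B) -> (A=0 B=10)
  9. fill(A) -> (A=7 B=10)
  10. pour(A -> B) -> (A=6 B=11)
  11. empty(B) -> (A=6 B=0)
  12. pour(A -> B) -> (A=0 B=6)
Target reached → yes.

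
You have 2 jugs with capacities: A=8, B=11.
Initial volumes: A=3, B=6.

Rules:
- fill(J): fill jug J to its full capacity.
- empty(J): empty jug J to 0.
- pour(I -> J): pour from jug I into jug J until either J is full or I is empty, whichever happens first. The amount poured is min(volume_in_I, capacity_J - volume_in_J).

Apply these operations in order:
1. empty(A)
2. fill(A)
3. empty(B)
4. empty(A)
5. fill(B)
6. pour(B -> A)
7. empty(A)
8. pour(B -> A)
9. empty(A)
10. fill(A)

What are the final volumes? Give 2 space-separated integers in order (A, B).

Answer: 8 0

Derivation:
Step 1: empty(A) -> (A=0 B=6)
Step 2: fill(A) -> (A=8 B=6)
Step 3: empty(B) -> (A=8 B=0)
Step 4: empty(A) -> (A=0 B=0)
Step 5: fill(B) -> (A=0 B=11)
Step 6: pour(B -> A) -> (A=8 B=3)
Step 7: empty(A) -> (A=0 B=3)
Step 8: pour(B -> A) -> (A=3 B=0)
Step 9: empty(A) -> (A=0 B=0)
Step 10: fill(A) -> (A=8 B=0)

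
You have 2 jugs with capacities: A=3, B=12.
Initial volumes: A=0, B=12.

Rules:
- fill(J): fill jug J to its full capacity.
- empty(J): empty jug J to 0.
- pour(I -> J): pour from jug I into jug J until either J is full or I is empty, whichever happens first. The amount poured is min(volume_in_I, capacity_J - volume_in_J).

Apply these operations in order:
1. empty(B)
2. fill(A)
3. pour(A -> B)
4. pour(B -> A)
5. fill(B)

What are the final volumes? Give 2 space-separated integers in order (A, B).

Answer: 3 12

Derivation:
Step 1: empty(B) -> (A=0 B=0)
Step 2: fill(A) -> (A=3 B=0)
Step 3: pour(A -> B) -> (A=0 B=3)
Step 4: pour(B -> A) -> (A=3 B=0)
Step 5: fill(B) -> (A=3 B=12)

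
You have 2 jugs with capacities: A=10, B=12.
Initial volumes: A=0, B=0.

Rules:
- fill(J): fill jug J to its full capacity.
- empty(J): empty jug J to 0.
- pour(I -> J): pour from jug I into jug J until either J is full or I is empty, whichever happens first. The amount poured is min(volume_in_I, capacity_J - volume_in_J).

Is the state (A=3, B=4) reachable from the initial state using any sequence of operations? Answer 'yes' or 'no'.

BFS explored all 22 reachable states.
Reachable set includes: (0,0), (0,2), (0,4), (0,6), (0,8), (0,10), (0,12), (2,0), (2,12), (4,0), (4,12), (6,0) ...
Target (A=3, B=4) not in reachable set → no.

Answer: no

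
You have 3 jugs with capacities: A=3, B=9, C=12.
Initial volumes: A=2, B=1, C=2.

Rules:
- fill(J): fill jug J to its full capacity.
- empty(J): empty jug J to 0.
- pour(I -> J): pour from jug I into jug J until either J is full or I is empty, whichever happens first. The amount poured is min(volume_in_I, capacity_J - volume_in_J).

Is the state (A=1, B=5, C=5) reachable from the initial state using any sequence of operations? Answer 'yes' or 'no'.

BFS explored all 345 reachable states.
Reachable set includes: (0,0,0), (0,0,1), (0,0,2), (0,0,3), (0,0,4), (0,0,5), (0,0,6), (0,0,7), (0,0,8), (0,0,9), (0,0,10), (0,0,11) ...
Target (A=1, B=5, C=5) not in reachable set → no.

Answer: no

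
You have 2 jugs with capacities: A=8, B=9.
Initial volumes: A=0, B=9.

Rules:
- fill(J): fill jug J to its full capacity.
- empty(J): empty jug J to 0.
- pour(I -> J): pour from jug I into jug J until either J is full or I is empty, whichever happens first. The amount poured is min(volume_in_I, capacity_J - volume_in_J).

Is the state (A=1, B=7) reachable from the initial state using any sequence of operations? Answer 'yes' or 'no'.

Answer: no

Derivation:
BFS explored all 34 reachable states.
Reachable set includes: (0,0), (0,1), (0,2), (0,3), (0,4), (0,5), (0,6), (0,7), (0,8), (0,9), (1,0), (1,9) ...
Target (A=1, B=7) not in reachable set → no.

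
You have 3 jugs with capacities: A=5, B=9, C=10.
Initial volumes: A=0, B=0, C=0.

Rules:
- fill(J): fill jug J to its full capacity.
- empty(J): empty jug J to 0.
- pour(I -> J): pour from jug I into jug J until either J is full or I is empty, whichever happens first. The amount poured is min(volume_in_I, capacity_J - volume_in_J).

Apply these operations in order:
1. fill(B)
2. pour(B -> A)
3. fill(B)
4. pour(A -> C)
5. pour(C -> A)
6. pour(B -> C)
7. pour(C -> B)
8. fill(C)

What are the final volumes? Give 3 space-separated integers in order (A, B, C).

Answer: 5 9 10

Derivation:
Step 1: fill(B) -> (A=0 B=9 C=0)
Step 2: pour(B -> A) -> (A=5 B=4 C=0)
Step 3: fill(B) -> (A=5 B=9 C=0)
Step 4: pour(A -> C) -> (A=0 B=9 C=5)
Step 5: pour(C -> A) -> (A=5 B=9 C=0)
Step 6: pour(B -> C) -> (A=5 B=0 C=9)
Step 7: pour(C -> B) -> (A=5 B=9 C=0)
Step 8: fill(C) -> (A=5 B=9 C=10)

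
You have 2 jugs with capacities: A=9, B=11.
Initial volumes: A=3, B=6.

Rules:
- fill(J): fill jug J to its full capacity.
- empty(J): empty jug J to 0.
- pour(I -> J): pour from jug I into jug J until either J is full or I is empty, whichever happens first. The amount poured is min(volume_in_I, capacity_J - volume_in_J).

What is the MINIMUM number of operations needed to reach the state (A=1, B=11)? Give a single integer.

BFS from (A=3, B=6). One shortest path:
  1. empty(B) -> (A=3 B=0)
  2. pour(A -> B) -> (A=0 B=3)
  3. fill(A) -> (A=9 B=3)
  4. pour(A -> B) -> (A=1 B=11)
Reached target in 4 moves.

Answer: 4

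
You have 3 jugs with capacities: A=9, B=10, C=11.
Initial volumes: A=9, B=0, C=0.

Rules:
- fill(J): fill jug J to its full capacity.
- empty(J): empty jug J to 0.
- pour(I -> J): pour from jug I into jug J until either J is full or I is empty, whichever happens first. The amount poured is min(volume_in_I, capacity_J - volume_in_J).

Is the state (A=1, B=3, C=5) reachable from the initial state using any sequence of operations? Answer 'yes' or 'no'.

BFS explored all 600 reachable states.
Reachable set includes: (0,0,0), (0,0,1), (0,0,2), (0,0,3), (0,0,4), (0,0,5), (0,0,6), (0,0,7), (0,0,8), (0,0,9), (0,0,10), (0,0,11) ...
Target (A=1, B=3, C=5) not in reachable set → no.

Answer: no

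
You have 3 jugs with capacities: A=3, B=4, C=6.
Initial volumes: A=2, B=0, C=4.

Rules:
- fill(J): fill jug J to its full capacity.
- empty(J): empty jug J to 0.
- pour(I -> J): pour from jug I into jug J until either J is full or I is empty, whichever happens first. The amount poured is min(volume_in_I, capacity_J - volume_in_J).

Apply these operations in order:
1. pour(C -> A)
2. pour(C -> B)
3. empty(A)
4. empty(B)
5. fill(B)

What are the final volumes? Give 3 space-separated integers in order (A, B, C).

Step 1: pour(C -> A) -> (A=3 B=0 C=3)
Step 2: pour(C -> B) -> (A=3 B=3 C=0)
Step 3: empty(A) -> (A=0 B=3 C=0)
Step 4: empty(B) -> (A=0 B=0 C=0)
Step 5: fill(B) -> (A=0 B=4 C=0)

Answer: 0 4 0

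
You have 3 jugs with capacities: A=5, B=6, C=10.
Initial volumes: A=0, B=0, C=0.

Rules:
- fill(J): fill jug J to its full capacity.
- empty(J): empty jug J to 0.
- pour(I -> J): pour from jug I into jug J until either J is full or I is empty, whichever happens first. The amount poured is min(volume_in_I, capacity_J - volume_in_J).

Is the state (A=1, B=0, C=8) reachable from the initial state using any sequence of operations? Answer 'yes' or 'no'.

Answer: yes

Derivation:
BFS from (A=0, B=0, C=0):
  1. fill(A) -> (A=5 B=0 C=0)
  2. fill(C) -> (A=5 B=0 C=10)
  3. pour(A -> B) -> (A=0 B=5 C=10)
  4. pour(C -> B) -> (A=0 B=6 C=9)
  5. empty(B) -> (A=0 B=0 C=9)
  6. pour(C -> B) -> (A=0 B=6 C=3)
  7. pour(B -> A) -> (A=5 B=1 C=3)
  8. pour(A -> C) -> (A=0 B=1 C=8)
  9. pour(B -> A) -> (A=1 B=0 C=8)
Target reached → yes.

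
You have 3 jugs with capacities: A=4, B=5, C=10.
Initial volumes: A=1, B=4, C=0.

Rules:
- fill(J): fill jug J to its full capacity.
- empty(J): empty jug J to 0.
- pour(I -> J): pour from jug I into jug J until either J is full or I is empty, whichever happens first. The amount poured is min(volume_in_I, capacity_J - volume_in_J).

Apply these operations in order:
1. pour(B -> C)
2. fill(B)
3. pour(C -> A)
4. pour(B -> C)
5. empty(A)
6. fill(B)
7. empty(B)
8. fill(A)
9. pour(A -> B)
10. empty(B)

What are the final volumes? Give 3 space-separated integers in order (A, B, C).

Step 1: pour(B -> C) -> (A=1 B=0 C=4)
Step 2: fill(B) -> (A=1 B=5 C=4)
Step 3: pour(C -> A) -> (A=4 B=5 C=1)
Step 4: pour(B -> C) -> (A=4 B=0 C=6)
Step 5: empty(A) -> (A=0 B=0 C=6)
Step 6: fill(B) -> (A=0 B=5 C=6)
Step 7: empty(B) -> (A=0 B=0 C=6)
Step 8: fill(A) -> (A=4 B=0 C=6)
Step 9: pour(A -> B) -> (A=0 B=4 C=6)
Step 10: empty(B) -> (A=0 B=0 C=6)

Answer: 0 0 6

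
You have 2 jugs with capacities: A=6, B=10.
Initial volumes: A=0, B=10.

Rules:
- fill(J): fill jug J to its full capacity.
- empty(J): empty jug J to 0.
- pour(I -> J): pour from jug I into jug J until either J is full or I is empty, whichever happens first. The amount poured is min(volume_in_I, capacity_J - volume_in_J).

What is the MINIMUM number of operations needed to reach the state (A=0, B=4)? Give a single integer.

Answer: 2

Derivation:
BFS from (A=0, B=10). One shortest path:
  1. pour(B -> A) -> (A=6 B=4)
  2. empty(A) -> (A=0 B=4)
Reached target in 2 moves.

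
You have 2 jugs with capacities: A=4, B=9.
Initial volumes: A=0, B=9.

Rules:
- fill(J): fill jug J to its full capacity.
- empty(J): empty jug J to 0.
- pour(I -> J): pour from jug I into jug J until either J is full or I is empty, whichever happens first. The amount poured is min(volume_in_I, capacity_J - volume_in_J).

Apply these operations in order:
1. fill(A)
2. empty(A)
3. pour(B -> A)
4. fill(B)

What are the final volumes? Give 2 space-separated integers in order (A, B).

Step 1: fill(A) -> (A=4 B=9)
Step 2: empty(A) -> (A=0 B=9)
Step 3: pour(B -> A) -> (A=4 B=5)
Step 4: fill(B) -> (A=4 B=9)

Answer: 4 9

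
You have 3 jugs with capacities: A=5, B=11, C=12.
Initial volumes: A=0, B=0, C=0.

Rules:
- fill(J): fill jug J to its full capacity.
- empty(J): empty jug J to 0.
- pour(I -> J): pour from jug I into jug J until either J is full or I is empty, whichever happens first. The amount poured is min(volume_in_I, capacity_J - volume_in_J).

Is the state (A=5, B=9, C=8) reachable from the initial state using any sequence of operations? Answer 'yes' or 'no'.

BFS from (A=0, B=0, C=0):
  1. fill(B) -> (A=0 B=11 C=0)
  2. pour(B -> A) -> (A=5 B=6 C=0)
  3. pour(A -> C) -> (A=0 B=6 C=5)
  4. pour(B -> A) -> (A=5 B=1 C=5)
  5. pour(A -> C) -> (A=0 B=1 C=10)
  6. pour(B -> A) -> (A=1 B=0 C=10)
  7. fill(B) -> (A=1 B=11 C=10)
  8. pour(B -> C) -> (A=1 B=9 C=12)
  9. pour(C -> A) -> (A=5 B=9 C=8)
Target reached → yes.

Answer: yes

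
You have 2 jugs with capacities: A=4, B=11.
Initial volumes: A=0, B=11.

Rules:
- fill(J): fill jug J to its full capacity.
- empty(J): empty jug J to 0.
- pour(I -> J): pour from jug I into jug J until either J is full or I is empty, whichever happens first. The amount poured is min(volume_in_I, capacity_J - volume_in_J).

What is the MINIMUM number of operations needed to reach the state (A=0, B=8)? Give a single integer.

Answer: 5

Derivation:
BFS from (A=0, B=11). One shortest path:
  1. fill(A) -> (A=4 B=11)
  2. empty(B) -> (A=4 B=0)
  3. pour(A -> B) -> (A=0 B=4)
  4. fill(A) -> (A=4 B=4)
  5. pour(A -> B) -> (A=0 B=8)
Reached target in 5 moves.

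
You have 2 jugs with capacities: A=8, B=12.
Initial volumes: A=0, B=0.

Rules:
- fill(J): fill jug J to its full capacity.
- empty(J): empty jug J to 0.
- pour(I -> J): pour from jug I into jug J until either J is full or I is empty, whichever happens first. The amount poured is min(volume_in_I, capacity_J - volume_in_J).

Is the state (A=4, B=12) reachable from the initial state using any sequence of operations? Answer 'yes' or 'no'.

Answer: yes

Derivation:
BFS from (A=0, B=0):
  1. fill(A) -> (A=8 B=0)
  2. pour(A -> B) -> (A=0 B=8)
  3. fill(A) -> (A=8 B=8)
  4. pour(A -> B) -> (A=4 B=12)
Target reached → yes.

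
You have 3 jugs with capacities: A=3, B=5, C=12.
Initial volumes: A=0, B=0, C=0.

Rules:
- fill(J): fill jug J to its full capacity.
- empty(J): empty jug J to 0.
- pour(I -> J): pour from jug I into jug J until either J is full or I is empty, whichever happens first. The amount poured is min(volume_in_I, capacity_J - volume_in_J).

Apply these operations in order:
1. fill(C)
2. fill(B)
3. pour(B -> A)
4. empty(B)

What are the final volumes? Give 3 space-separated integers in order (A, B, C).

Answer: 3 0 12

Derivation:
Step 1: fill(C) -> (A=0 B=0 C=12)
Step 2: fill(B) -> (A=0 B=5 C=12)
Step 3: pour(B -> A) -> (A=3 B=2 C=12)
Step 4: empty(B) -> (A=3 B=0 C=12)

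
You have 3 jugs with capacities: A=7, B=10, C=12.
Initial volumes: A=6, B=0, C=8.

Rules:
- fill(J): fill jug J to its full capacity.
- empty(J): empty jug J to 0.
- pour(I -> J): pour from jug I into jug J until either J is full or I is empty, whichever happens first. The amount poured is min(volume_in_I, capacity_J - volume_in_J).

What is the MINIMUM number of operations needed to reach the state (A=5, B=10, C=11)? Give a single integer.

BFS from (A=6, B=0, C=8). One shortest path:
  1. pour(C -> B) -> (A=6 B=8 C=0)
  2. fill(C) -> (A=6 B=8 C=12)
  3. pour(C -> A) -> (A=7 B=8 C=11)
  4. pour(A -> B) -> (A=5 B=10 C=11)
Reached target in 4 moves.

Answer: 4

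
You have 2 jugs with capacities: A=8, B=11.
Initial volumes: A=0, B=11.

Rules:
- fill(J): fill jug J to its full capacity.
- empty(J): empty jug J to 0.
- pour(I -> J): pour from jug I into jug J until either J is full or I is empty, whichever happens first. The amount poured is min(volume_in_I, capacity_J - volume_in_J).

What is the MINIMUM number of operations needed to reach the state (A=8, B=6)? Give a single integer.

BFS from (A=0, B=11). One shortest path:
  1. pour(B -> A) -> (A=8 B=3)
  2. empty(A) -> (A=0 B=3)
  3. pour(B -> A) -> (A=3 B=0)
  4. fill(B) -> (A=3 B=11)
  5. pour(B -> A) -> (A=8 B=6)
Reached target in 5 moves.

Answer: 5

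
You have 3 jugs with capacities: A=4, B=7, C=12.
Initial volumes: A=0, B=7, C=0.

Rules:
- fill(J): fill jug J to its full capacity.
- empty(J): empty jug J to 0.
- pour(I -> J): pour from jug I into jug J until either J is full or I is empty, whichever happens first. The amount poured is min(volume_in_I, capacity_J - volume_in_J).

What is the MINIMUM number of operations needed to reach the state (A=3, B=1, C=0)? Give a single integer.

Answer: 8

Derivation:
BFS from (A=0, B=7, C=0). One shortest path:
  1. fill(A) -> (A=4 B=7 C=0)
  2. pour(A -> C) -> (A=0 B=7 C=4)
  3. pour(B -> A) -> (A=4 B=3 C=4)
  4. pour(A -> C) -> (A=0 B=3 C=8)
  5. pour(B -> A) -> (A=3 B=0 C=8)
  6. pour(C -> B) -> (A=3 B=7 C=1)
  7. empty(B) -> (A=3 B=0 C=1)
  8. pour(C -> B) -> (A=3 B=1 C=0)
Reached target in 8 moves.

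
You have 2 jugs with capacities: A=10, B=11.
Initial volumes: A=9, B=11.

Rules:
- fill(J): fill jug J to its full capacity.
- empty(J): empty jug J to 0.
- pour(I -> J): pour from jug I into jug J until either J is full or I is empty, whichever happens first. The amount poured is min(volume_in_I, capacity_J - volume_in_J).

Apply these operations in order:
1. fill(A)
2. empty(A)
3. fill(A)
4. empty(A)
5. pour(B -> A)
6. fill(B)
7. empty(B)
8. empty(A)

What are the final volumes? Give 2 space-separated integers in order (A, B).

Step 1: fill(A) -> (A=10 B=11)
Step 2: empty(A) -> (A=0 B=11)
Step 3: fill(A) -> (A=10 B=11)
Step 4: empty(A) -> (A=0 B=11)
Step 5: pour(B -> A) -> (A=10 B=1)
Step 6: fill(B) -> (A=10 B=11)
Step 7: empty(B) -> (A=10 B=0)
Step 8: empty(A) -> (A=0 B=0)

Answer: 0 0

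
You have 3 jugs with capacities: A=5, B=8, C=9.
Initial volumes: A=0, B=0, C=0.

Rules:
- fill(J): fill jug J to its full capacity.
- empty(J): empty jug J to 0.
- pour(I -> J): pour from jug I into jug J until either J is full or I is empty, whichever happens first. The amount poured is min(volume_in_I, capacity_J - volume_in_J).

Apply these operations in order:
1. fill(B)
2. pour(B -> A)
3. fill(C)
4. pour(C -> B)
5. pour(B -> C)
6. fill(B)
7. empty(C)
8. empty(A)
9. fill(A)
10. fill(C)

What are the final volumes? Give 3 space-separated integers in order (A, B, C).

Answer: 5 8 9

Derivation:
Step 1: fill(B) -> (A=0 B=8 C=0)
Step 2: pour(B -> A) -> (A=5 B=3 C=0)
Step 3: fill(C) -> (A=5 B=3 C=9)
Step 4: pour(C -> B) -> (A=5 B=8 C=4)
Step 5: pour(B -> C) -> (A=5 B=3 C=9)
Step 6: fill(B) -> (A=5 B=8 C=9)
Step 7: empty(C) -> (A=5 B=8 C=0)
Step 8: empty(A) -> (A=0 B=8 C=0)
Step 9: fill(A) -> (A=5 B=8 C=0)
Step 10: fill(C) -> (A=5 B=8 C=9)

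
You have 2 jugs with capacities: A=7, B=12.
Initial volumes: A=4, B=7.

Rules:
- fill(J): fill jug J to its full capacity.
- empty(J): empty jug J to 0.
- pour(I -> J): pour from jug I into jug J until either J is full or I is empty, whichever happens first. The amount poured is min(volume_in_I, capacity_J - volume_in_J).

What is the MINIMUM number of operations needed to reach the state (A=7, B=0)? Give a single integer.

BFS from (A=4, B=7). One shortest path:
  1. fill(A) -> (A=7 B=7)
  2. empty(B) -> (A=7 B=0)
Reached target in 2 moves.

Answer: 2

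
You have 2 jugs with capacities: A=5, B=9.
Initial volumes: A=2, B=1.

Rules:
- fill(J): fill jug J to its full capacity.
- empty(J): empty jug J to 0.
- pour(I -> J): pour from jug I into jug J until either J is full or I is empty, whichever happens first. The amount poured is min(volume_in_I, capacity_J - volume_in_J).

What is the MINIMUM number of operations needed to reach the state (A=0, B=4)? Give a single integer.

BFS from (A=2, B=1). One shortest path:
  1. empty(A) -> (A=0 B=1)
  2. fill(B) -> (A=0 B=9)
  3. pour(B -> A) -> (A=5 B=4)
  4. empty(A) -> (A=0 B=4)
Reached target in 4 moves.

Answer: 4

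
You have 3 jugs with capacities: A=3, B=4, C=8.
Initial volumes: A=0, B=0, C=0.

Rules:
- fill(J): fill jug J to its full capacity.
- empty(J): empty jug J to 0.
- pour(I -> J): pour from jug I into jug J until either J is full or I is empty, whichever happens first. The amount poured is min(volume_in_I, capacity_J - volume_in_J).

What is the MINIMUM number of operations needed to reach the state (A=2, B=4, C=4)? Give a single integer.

Answer: 6

Derivation:
BFS from (A=0, B=0, C=0). One shortest path:
  1. fill(A) -> (A=3 B=0 C=0)
  2. fill(B) -> (A=3 B=4 C=0)
  3. pour(B -> C) -> (A=3 B=0 C=4)
  4. pour(A -> B) -> (A=0 B=3 C=4)
  5. fill(A) -> (A=3 B=3 C=4)
  6. pour(A -> B) -> (A=2 B=4 C=4)
Reached target in 6 moves.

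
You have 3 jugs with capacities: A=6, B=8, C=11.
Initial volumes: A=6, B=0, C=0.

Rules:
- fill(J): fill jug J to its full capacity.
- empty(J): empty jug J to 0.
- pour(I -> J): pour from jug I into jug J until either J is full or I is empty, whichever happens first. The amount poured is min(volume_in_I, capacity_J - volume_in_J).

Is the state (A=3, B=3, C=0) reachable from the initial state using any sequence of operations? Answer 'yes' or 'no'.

BFS from (A=6, B=0, C=0):
  1. fill(B) -> (A=6 B=8 C=0)
  2. pour(B -> C) -> (A=6 B=0 C=8)
  3. pour(A -> C) -> (A=3 B=0 C=11)
  4. pour(C -> B) -> (A=3 B=8 C=3)
  5. empty(B) -> (A=3 B=0 C=3)
  6. pour(C -> B) -> (A=3 B=3 C=0)
Target reached → yes.

Answer: yes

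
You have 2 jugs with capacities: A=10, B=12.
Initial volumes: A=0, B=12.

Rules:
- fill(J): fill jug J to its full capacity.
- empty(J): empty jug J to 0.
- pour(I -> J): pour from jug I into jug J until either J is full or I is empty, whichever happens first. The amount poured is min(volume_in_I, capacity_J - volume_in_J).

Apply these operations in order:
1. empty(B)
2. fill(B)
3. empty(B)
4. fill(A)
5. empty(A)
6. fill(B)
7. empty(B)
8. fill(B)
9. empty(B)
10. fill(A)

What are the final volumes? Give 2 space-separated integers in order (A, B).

Step 1: empty(B) -> (A=0 B=0)
Step 2: fill(B) -> (A=0 B=12)
Step 3: empty(B) -> (A=0 B=0)
Step 4: fill(A) -> (A=10 B=0)
Step 5: empty(A) -> (A=0 B=0)
Step 6: fill(B) -> (A=0 B=12)
Step 7: empty(B) -> (A=0 B=0)
Step 8: fill(B) -> (A=0 B=12)
Step 9: empty(B) -> (A=0 B=0)
Step 10: fill(A) -> (A=10 B=0)

Answer: 10 0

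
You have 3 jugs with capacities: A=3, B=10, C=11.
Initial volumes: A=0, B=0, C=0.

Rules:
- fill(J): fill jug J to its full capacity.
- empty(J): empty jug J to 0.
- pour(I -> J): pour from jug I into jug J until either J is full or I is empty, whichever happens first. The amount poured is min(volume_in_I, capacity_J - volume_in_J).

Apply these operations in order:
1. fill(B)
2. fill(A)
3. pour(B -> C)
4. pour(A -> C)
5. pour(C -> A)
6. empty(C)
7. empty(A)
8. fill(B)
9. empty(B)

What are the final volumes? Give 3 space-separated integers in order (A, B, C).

Step 1: fill(B) -> (A=0 B=10 C=0)
Step 2: fill(A) -> (A=3 B=10 C=0)
Step 3: pour(B -> C) -> (A=3 B=0 C=10)
Step 4: pour(A -> C) -> (A=2 B=0 C=11)
Step 5: pour(C -> A) -> (A=3 B=0 C=10)
Step 6: empty(C) -> (A=3 B=0 C=0)
Step 7: empty(A) -> (A=0 B=0 C=0)
Step 8: fill(B) -> (A=0 B=10 C=0)
Step 9: empty(B) -> (A=0 B=0 C=0)

Answer: 0 0 0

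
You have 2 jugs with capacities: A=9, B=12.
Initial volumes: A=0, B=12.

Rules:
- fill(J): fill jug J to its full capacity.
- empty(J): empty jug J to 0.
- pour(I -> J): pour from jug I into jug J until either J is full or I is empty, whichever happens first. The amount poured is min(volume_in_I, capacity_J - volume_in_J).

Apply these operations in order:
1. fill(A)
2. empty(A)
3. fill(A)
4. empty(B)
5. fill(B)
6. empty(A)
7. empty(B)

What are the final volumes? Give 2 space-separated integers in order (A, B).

Answer: 0 0

Derivation:
Step 1: fill(A) -> (A=9 B=12)
Step 2: empty(A) -> (A=0 B=12)
Step 3: fill(A) -> (A=9 B=12)
Step 4: empty(B) -> (A=9 B=0)
Step 5: fill(B) -> (A=9 B=12)
Step 6: empty(A) -> (A=0 B=12)
Step 7: empty(B) -> (A=0 B=0)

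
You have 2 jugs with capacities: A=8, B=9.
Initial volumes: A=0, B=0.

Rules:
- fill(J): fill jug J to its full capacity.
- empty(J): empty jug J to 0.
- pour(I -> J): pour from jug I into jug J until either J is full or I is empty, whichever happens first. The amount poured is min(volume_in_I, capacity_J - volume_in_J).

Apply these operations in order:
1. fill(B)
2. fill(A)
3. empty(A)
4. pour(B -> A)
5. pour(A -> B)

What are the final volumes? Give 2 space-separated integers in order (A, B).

Step 1: fill(B) -> (A=0 B=9)
Step 2: fill(A) -> (A=8 B=9)
Step 3: empty(A) -> (A=0 B=9)
Step 4: pour(B -> A) -> (A=8 B=1)
Step 5: pour(A -> B) -> (A=0 B=9)

Answer: 0 9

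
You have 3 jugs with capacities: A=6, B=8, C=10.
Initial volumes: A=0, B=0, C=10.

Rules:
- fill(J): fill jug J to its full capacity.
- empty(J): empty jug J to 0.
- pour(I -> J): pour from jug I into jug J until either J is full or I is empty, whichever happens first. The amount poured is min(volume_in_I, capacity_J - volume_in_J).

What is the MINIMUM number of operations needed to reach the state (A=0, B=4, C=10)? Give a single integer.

Answer: 4

Derivation:
BFS from (A=0, B=0, C=10). One shortest path:
  1. pour(C -> A) -> (A=6 B=0 C=4)
  2. empty(A) -> (A=0 B=0 C=4)
  3. pour(C -> B) -> (A=0 B=4 C=0)
  4. fill(C) -> (A=0 B=4 C=10)
Reached target in 4 moves.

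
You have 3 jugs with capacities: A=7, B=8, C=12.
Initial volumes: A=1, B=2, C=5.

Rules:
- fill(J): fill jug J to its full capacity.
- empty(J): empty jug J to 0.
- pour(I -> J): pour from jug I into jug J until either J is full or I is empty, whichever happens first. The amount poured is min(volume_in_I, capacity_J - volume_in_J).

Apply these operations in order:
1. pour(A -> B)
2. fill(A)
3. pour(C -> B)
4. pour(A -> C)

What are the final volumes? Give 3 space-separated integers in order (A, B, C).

Step 1: pour(A -> B) -> (A=0 B=3 C=5)
Step 2: fill(A) -> (A=7 B=3 C=5)
Step 3: pour(C -> B) -> (A=7 B=8 C=0)
Step 4: pour(A -> C) -> (A=0 B=8 C=7)

Answer: 0 8 7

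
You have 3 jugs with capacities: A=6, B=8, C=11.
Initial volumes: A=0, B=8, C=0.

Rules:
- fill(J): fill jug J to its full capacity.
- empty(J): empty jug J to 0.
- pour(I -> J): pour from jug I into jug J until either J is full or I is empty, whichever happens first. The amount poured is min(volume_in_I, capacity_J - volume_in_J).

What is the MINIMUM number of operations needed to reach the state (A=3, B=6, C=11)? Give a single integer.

BFS from (A=0, B=8, C=0). One shortest path:
  1. fill(A) -> (A=6 B=8 C=0)
  2. pour(B -> C) -> (A=6 B=0 C=8)
  3. pour(A -> B) -> (A=0 B=6 C=8)
  4. fill(A) -> (A=6 B=6 C=8)
  5. pour(A -> C) -> (A=3 B=6 C=11)
Reached target in 5 moves.

Answer: 5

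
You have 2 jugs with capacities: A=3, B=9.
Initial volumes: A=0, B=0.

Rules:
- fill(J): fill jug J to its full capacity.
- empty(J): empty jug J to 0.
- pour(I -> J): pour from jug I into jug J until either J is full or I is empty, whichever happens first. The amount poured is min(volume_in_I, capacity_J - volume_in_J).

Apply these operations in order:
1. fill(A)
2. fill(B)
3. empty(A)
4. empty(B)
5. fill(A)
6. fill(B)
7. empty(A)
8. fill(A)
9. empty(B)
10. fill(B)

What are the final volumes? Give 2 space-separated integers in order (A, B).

Step 1: fill(A) -> (A=3 B=0)
Step 2: fill(B) -> (A=3 B=9)
Step 3: empty(A) -> (A=0 B=9)
Step 4: empty(B) -> (A=0 B=0)
Step 5: fill(A) -> (A=3 B=0)
Step 6: fill(B) -> (A=3 B=9)
Step 7: empty(A) -> (A=0 B=9)
Step 8: fill(A) -> (A=3 B=9)
Step 9: empty(B) -> (A=3 B=0)
Step 10: fill(B) -> (A=3 B=9)

Answer: 3 9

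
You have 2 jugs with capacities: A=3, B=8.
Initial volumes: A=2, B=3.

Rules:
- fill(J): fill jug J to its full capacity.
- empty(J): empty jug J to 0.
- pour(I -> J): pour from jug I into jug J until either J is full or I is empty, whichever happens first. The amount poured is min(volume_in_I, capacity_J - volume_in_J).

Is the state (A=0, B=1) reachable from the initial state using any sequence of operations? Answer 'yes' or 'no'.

Answer: yes

Derivation:
BFS from (A=2, B=3):
  1. fill(A) -> (A=3 B=3)
  2. pour(A -> B) -> (A=0 B=6)
  3. fill(A) -> (A=3 B=6)
  4. pour(A -> B) -> (A=1 B=8)
  5. empty(B) -> (A=1 B=0)
  6. pour(A -> B) -> (A=0 B=1)
Target reached → yes.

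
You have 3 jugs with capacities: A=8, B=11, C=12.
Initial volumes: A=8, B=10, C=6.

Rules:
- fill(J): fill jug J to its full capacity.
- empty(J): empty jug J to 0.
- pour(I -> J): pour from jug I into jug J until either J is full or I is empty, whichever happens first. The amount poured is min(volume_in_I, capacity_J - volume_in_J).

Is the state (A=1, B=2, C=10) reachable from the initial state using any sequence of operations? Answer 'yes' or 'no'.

Answer: no

Derivation:
BFS explored all 634 reachable states.
Reachable set includes: (0,0,0), (0,0,1), (0,0,2), (0,0,3), (0,0,4), (0,0,5), (0,0,6), (0,0,7), (0,0,8), (0,0,9), (0,0,10), (0,0,11) ...
Target (A=1, B=2, C=10) not in reachable set → no.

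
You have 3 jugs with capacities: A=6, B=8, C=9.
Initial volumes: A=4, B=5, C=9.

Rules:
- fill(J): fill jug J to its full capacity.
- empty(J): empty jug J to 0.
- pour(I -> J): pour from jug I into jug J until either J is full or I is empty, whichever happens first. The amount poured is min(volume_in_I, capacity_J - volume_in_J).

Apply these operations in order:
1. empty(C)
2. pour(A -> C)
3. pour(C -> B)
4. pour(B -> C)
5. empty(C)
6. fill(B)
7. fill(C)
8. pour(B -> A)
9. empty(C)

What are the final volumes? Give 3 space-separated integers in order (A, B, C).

Answer: 6 2 0

Derivation:
Step 1: empty(C) -> (A=4 B=5 C=0)
Step 2: pour(A -> C) -> (A=0 B=5 C=4)
Step 3: pour(C -> B) -> (A=0 B=8 C=1)
Step 4: pour(B -> C) -> (A=0 B=0 C=9)
Step 5: empty(C) -> (A=0 B=0 C=0)
Step 6: fill(B) -> (A=0 B=8 C=0)
Step 7: fill(C) -> (A=0 B=8 C=9)
Step 8: pour(B -> A) -> (A=6 B=2 C=9)
Step 9: empty(C) -> (A=6 B=2 C=0)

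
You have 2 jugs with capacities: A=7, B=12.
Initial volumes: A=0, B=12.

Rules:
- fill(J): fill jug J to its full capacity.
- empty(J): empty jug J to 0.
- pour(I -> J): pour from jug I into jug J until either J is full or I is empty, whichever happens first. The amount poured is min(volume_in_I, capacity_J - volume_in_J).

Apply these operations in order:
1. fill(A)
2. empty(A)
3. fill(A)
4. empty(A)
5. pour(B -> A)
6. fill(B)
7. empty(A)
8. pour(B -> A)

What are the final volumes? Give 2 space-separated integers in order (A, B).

Step 1: fill(A) -> (A=7 B=12)
Step 2: empty(A) -> (A=0 B=12)
Step 3: fill(A) -> (A=7 B=12)
Step 4: empty(A) -> (A=0 B=12)
Step 5: pour(B -> A) -> (A=7 B=5)
Step 6: fill(B) -> (A=7 B=12)
Step 7: empty(A) -> (A=0 B=12)
Step 8: pour(B -> A) -> (A=7 B=5)

Answer: 7 5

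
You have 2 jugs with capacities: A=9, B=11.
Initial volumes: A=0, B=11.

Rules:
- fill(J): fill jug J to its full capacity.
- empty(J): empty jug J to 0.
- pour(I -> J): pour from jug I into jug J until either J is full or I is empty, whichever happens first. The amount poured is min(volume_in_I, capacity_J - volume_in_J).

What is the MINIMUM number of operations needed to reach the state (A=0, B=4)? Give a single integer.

Answer: 6

Derivation:
BFS from (A=0, B=11). One shortest path:
  1. pour(B -> A) -> (A=9 B=2)
  2. empty(A) -> (A=0 B=2)
  3. pour(B -> A) -> (A=2 B=0)
  4. fill(B) -> (A=2 B=11)
  5. pour(B -> A) -> (A=9 B=4)
  6. empty(A) -> (A=0 B=4)
Reached target in 6 moves.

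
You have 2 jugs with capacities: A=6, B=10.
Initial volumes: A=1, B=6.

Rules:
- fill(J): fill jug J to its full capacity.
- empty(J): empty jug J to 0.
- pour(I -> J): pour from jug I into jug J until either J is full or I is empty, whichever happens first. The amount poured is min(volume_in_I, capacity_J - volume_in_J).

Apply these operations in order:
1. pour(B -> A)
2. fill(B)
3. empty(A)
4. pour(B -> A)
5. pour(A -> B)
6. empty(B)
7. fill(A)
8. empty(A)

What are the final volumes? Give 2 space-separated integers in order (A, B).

Step 1: pour(B -> A) -> (A=6 B=1)
Step 2: fill(B) -> (A=6 B=10)
Step 3: empty(A) -> (A=0 B=10)
Step 4: pour(B -> A) -> (A=6 B=4)
Step 5: pour(A -> B) -> (A=0 B=10)
Step 6: empty(B) -> (A=0 B=0)
Step 7: fill(A) -> (A=6 B=0)
Step 8: empty(A) -> (A=0 B=0)

Answer: 0 0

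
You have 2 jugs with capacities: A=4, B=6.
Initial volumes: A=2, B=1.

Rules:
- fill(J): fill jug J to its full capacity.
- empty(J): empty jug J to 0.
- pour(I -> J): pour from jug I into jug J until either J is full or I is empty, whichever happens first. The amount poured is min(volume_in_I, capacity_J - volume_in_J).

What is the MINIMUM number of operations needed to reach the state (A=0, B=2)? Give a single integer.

Answer: 2

Derivation:
BFS from (A=2, B=1). One shortest path:
  1. empty(B) -> (A=2 B=0)
  2. pour(A -> B) -> (A=0 B=2)
Reached target in 2 moves.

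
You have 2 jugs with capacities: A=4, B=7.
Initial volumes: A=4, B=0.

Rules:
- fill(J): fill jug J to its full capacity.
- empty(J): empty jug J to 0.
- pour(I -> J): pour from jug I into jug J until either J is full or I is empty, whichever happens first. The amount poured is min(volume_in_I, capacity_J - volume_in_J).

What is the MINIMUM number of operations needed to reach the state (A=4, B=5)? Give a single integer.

BFS from (A=4, B=0). One shortest path:
  1. pour(A -> B) -> (A=0 B=4)
  2. fill(A) -> (A=4 B=4)
  3. pour(A -> B) -> (A=1 B=7)
  4. empty(B) -> (A=1 B=0)
  5. pour(A -> B) -> (A=0 B=1)
  6. fill(A) -> (A=4 B=1)
  7. pour(A -> B) -> (A=0 B=5)
  8. fill(A) -> (A=4 B=5)
Reached target in 8 moves.

Answer: 8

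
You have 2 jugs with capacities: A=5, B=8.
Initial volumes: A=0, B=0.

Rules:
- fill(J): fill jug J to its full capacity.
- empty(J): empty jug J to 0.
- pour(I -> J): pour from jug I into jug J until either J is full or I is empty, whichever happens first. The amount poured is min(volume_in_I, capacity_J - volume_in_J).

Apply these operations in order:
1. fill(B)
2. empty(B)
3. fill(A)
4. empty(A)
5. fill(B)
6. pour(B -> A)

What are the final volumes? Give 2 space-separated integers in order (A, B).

Answer: 5 3

Derivation:
Step 1: fill(B) -> (A=0 B=8)
Step 2: empty(B) -> (A=0 B=0)
Step 3: fill(A) -> (A=5 B=0)
Step 4: empty(A) -> (A=0 B=0)
Step 5: fill(B) -> (A=0 B=8)
Step 6: pour(B -> A) -> (A=5 B=3)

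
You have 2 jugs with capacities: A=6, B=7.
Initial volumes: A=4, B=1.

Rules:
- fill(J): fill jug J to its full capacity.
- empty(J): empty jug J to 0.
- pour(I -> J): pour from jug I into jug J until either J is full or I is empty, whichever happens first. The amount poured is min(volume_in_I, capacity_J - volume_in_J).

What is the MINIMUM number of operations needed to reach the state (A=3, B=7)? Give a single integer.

BFS from (A=4, B=1). One shortest path:
  1. empty(B) -> (A=4 B=0)
  2. pour(A -> B) -> (A=0 B=4)
  3. fill(A) -> (A=6 B=4)
  4. pour(A -> B) -> (A=3 B=7)
Reached target in 4 moves.

Answer: 4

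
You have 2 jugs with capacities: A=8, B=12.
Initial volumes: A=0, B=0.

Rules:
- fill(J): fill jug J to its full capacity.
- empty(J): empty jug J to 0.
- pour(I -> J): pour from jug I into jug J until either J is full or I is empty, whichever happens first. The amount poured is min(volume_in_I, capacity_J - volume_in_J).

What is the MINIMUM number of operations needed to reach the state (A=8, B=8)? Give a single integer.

BFS from (A=0, B=0). One shortest path:
  1. fill(A) -> (A=8 B=0)
  2. pour(A -> B) -> (A=0 B=8)
  3. fill(A) -> (A=8 B=8)
Reached target in 3 moves.

Answer: 3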